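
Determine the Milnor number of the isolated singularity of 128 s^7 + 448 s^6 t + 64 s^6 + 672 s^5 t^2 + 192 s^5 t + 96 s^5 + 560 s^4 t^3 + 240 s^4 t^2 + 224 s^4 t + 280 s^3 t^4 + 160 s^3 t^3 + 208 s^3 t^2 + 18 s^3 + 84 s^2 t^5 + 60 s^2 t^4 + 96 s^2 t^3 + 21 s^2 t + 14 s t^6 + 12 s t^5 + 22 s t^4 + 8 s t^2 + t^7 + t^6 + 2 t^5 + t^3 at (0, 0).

The Hessian of f at 0 has rank 0. Corank 2; j^3 = (2*s + t)*(3*s + t)^2 has shape L^2 M (L != M), so D-series; mu = 7 gives D_7.

7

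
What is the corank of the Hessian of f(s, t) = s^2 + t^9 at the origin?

1

Hessian at 0 has rank 1.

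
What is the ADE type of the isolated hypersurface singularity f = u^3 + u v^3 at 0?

The Hessian of f at 0 is [[0, 0], [0, 0]] with rank 0, so corank 2. A Groebner basis of the Jacobian ideal J(f) in C{u,v} is {u^3, u*v^2, 3*u^2 + v^3}; counting standard monomials gives mu = 7. Corank 2; j^3 = u^3 is a perfect cube, so E-series; the 4-jet and mu = 7 give E_7.

E_7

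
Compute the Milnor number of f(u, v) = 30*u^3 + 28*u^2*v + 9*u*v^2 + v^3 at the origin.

4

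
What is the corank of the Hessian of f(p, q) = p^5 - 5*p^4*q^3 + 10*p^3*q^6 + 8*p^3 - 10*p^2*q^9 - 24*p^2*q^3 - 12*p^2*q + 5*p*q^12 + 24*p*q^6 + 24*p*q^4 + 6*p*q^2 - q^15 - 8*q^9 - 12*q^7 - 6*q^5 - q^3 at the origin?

2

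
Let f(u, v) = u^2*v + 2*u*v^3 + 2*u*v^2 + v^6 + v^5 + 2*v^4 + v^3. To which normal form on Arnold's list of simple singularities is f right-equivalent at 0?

The Hessian of f at 0 is [[0, 0], [0, 0]] with rank 0, so corank 2. A Groebner basis of the Jacobian ideal J(f) in C{u,v} is {u^3 - u^2/2 - 7*u*v^2/2 + 3*u*v/2 + 2*v^2, u^2*v + u^2/6 + 13*u*v^2/6 - 5*u*v/6 - v^2, u*v + v^3 + v^2}; counting standard monomials gives mu = 7. Corank 2; j^3 = v*(u + v)^2 has shape L^2 M (L != M), so D-series; mu = 7 gives D_7.

D7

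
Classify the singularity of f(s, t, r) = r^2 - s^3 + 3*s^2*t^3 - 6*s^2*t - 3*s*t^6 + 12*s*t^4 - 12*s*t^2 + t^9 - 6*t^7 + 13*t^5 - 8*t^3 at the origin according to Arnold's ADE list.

E8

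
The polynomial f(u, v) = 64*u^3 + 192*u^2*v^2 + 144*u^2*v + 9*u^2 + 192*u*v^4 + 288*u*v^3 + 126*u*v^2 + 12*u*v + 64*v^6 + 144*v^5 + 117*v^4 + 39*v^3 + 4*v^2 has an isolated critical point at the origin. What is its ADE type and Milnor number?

Type A_{2}, Milnor number mu = 2.

The Hessian of f at 0 has rank 1. Corank 1: A-series; mu = 2 gives A_2.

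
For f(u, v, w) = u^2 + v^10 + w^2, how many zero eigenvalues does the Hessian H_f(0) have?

1

Hessian at 0 has rank 2.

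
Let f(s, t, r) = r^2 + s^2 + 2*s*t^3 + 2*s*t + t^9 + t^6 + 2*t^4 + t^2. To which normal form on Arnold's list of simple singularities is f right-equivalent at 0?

A_{8}

The Hessian of f at 0 is [[2, 2, 0], [2, 2, 0], [0, 0, 2]] with rank 2, so corank 1. A Groebner basis of the Jacobian ideal J(f) in C{s,t,r} is {s^2*t^2 - 2*s^2 - 3*s*t - t^2, s^3 + 3*s^2*t + 3*s*t^2 - s - t, s + t^3 + t, r}; counting standard monomials gives mu = 8. Corank 1: A-series; mu = 8 gives A_8.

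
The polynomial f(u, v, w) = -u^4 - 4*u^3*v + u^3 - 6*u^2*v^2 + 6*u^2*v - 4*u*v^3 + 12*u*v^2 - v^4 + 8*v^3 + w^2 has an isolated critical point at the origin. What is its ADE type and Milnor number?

The Hessian of f at 0 has rank 1. Corank 2; j^3 = (u + 2*v)^3 is a perfect cube, so E-series; the 4-jet and mu = 6 give E_6.

Type E_6, Milnor number mu = 6.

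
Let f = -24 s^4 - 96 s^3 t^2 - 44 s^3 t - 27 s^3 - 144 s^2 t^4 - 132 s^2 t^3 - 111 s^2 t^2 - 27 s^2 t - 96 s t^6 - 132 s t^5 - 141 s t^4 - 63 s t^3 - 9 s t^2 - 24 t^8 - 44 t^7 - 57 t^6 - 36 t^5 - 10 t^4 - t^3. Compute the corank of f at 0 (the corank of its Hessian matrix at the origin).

2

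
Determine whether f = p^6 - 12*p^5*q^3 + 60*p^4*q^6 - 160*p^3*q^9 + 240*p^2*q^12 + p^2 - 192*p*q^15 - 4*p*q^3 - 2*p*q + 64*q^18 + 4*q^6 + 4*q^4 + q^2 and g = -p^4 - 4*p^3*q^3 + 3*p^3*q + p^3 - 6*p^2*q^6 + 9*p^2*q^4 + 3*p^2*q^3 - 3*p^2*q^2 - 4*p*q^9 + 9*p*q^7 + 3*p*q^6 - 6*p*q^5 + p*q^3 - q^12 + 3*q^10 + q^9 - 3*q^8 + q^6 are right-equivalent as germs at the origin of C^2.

No.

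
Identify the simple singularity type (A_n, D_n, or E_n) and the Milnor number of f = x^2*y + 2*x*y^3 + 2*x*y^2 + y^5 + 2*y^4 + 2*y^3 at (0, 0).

Type D_4, Milnor number mu = 4.

The Hessian of f at 0 has rank 0. Corank 2; j^3 = y*(x^2 + 2*x*y + 2*y^2) splits into three distinct lines over C (the quadratic factor has nonzero discriminant), so D_4.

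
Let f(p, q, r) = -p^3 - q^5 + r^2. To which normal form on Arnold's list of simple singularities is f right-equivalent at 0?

E8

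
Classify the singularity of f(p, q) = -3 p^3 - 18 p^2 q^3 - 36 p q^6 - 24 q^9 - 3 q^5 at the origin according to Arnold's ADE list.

The Hessian of f at 0 has rank 0. Corank 2; j^3 = -3*p^3 is a perfect cube, so E-series; the 5-jet and mu = 8 give E_8.

E_{8}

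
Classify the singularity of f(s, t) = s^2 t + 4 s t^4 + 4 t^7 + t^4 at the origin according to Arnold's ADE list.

D_5

The Hessian of f at 0 has rank 0. Corank 2; j^3 = s^2*t has shape L^2 M (L != M), so D-series; mu = 5 gives D_5.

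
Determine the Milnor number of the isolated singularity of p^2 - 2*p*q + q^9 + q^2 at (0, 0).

The Hessian of f at 0 has rank 1. Corank 1: A-series; mu = 8 gives A_8.

8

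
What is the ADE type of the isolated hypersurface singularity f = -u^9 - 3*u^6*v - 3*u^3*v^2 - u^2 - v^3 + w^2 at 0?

A2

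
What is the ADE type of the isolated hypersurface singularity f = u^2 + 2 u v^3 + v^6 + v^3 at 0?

The Hessian of f at 0 has rank 1. Corank 1: A-series; mu = 2 gives A_2.

A2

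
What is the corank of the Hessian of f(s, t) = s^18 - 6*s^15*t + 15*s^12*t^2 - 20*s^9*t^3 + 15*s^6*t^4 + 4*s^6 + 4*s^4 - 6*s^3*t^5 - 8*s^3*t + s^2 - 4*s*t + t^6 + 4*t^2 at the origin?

Hessian at 0 has rank 1.

1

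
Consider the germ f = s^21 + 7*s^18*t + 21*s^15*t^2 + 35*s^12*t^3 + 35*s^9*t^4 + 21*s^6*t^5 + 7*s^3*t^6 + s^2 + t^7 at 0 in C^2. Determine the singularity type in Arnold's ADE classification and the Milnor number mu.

The Hessian of f at 0 has rank 1. Corank 1: A-series; mu = 6 gives A_6.

Type A_{6}, Milnor number mu = 6.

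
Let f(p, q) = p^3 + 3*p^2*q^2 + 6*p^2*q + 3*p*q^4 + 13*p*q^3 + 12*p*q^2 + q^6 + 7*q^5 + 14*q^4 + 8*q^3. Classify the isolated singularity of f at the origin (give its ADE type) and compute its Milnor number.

Type E_7, Milnor number mu = 7.

The Hessian of f at 0 is [[0, 0], [0, 0]] with rank 0, so corank 2. A Groebner basis of the Jacobian ideal J(f) in C{p,q} is {-p^2 - 4*p*q + q^4 - q^3/3 - 4*q^2, p^3 + 10*p^2 + 40*p*q + 34*q^3/3 + 40*q^2, p^2*q - 11*p^2/3 - 44*p*q/3 - 47*q^3/9 - 44*q^2/3, p^2 + p*q^2 + 4*p*q + 7*q^3/3 + 4*q^2}; counting standard monomials gives mu = 7. Corank 2; j^3 = (p + 2*q)^3 is a perfect cube, so E-series; the 4-jet and mu = 7 give E_7.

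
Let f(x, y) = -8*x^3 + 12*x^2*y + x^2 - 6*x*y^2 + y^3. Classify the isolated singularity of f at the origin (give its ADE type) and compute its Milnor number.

The Hessian of f at 0 has rank 1. Corank 1: A-series; mu = 2 gives A_2.

Type A_{2}, Milnor number mu = 2.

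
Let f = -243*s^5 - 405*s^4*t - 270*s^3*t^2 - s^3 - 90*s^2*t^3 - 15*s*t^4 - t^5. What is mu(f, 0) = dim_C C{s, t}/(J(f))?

8

The Hessian of f at 0 is [[0, 0], [0, 0]] with rank 0, so corank 2. A Groebner basis of the Jacobian ideal J(f) in C{s,t} is {t^5, s*t^3 + t^4/12, s^2}; counting standard monomials gives mu = 8. Corank 2; j^3 = -s^3 is a perfect cube, so E-series; the 5-jet and mu = 8 give E_8.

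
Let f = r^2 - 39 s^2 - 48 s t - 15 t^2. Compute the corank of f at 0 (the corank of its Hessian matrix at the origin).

The Hessian at 0 is [[-78, -48, 0], [-48, -30, 0], [0, 0, 2]] of rank 3; hence corank 0.

0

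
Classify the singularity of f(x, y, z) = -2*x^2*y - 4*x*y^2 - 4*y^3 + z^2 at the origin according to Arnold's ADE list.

The Hessian of f at 0 is [[0, 0, 0], [0, 0, 0], [0, 0, 2]] with rank 1, so corank 2. A Groebner basis of the Jacobian ideal J(f) in C{x,y,z} is {y^3, x^2 + 2*y^2, x*y + y^2, z}; counting standard monomials gives mu = 4. Corank 2; j^3 = -2*y*(x^2 + 2*x*y + 2*y^2) splits into three distinct lines over C (the quadratic factor has nonzero discriminant), so D_4.

D4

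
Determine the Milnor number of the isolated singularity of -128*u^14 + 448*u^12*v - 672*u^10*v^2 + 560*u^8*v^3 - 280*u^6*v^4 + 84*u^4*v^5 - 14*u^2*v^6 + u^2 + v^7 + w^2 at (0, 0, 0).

6

The Hessian of f at 0 has rank 2. Corank 1: A-series; mu = 6 gives A_6.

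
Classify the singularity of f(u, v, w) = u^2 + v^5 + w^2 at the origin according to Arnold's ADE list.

The Hessian of f at 0 has rank 2. Corank 1: A-series; mu = 4 gives A_4.

A_4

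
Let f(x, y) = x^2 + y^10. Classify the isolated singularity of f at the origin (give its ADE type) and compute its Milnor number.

Type A_{9}, Milnor number mu = 9.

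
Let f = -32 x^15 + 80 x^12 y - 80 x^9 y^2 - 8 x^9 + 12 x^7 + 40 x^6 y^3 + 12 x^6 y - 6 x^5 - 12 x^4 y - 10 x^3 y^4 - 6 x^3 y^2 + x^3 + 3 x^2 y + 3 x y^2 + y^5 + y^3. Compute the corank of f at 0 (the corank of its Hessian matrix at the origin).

2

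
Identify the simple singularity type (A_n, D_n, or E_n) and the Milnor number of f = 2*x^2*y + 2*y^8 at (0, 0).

The Hessian of f at 0 has rank 0. Corank 2; j^3 = 2*x^2*y has shape L^2 M (L != M), so D-series; mu = 9 gives D_9.

Type D_{9}, Milnor number mu = 9.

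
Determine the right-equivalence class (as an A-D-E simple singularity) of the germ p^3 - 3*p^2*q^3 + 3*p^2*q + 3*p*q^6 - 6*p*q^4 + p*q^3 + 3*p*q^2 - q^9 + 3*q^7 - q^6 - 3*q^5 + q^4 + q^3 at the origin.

E_7

The Hessian of f at 0 is [[0, 0], [0, 0]] with rank 0, so corank 2. A Groebner basis of the Jacobian ideal J(f) in C{p,q} is {p^3 + 3*p^2*q + 6*p^2 + 12*p*q + 6*q^2, -3*p^2 + p*q^2 - 6*p*q - 3*q^2, 3*p^2 + 6*p*q + q^3 + 3*q^2}; counting standard monomials gives mu = 7. Corank 2; j^3 = (p + q)^3 is a perfect cube, so E-series; the 4-jet and mu = 7 give E_7.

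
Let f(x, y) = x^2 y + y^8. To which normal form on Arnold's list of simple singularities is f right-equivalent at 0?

The Hessian of f at 0 has rank 0. Corank 2; j^3 = x^2*y has shape L^2 M (L != M), so D-series; mu = 9 gives D_9.

D_9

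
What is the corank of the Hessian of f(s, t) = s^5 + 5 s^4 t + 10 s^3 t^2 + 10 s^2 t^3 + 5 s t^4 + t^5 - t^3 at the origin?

2

The Hessian at 0 is [[0, 0], [0, 0]] of rank 0; hence corank 2.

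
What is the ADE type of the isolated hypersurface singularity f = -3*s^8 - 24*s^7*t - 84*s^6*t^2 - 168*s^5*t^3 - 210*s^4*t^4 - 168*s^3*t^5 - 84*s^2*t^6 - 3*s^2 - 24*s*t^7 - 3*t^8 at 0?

A7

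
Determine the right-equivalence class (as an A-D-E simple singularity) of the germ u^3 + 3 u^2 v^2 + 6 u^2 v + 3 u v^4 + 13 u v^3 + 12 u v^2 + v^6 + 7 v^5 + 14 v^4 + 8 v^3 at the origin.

E_7

The Hessian of f at 0 has rank 0. Corank 2; j^3 = (u + 2*v)^3 is a perfect cube, so E-series; the 4-jet and mu = 7 give E_7.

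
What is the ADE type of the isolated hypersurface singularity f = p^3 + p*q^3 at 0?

The Hessian of f at 0 has rank 0. Corank 2; j^3 = p^3 is a perfect cube, so E-series; the 4-jet and mu = 7 give E_7.

E_{7}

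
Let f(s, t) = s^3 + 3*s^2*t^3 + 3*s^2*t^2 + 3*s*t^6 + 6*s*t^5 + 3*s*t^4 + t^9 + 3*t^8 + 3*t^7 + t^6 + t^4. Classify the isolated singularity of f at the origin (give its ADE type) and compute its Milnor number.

Type E_6, Milnor number mu = 6.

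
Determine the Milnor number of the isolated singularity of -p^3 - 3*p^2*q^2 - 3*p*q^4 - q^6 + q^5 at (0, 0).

8

The Hessian of f at 0 has rank 0. Corank 2; j^3 = -p^3 is a perfect cube, so E-series; the 5-jet and mu = 8 give E_8.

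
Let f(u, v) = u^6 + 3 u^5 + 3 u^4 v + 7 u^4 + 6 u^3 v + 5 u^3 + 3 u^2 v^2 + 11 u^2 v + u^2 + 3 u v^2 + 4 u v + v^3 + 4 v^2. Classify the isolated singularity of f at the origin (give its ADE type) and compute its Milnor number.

The Hessian of f at 0 is [[2, 4], [4, 8]] with rank 1, so corank 1. A Groebner basis of the Jacobian ideal J(f) in C{u,v} is {v^2, u + 2*v}; counting standard monomials gives mu = 2. Corank 1: A-series; mu = 2 gives A_2.

Type A_{2}, Milnor number mu = 2.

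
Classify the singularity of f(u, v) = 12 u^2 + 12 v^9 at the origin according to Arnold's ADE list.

A_{8}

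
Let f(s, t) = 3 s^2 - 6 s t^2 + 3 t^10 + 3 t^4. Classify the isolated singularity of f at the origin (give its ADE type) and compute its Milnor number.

Type A_{9}, Milnor number mu = 9.

The Hessian of f at 0 has rank 1. Corank 1: A-series; mu = 9 gives A_9.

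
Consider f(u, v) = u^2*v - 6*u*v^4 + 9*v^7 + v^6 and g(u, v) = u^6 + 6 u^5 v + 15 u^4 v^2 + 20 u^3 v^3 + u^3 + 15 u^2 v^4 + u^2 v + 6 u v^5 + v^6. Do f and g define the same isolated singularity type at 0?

The Hessian of f at 0 has rank 0. Corank 2; j^3 = u^2*v has shape L^2 M (L != M), so D-series; mu = 7 gives D_7. The Hessian of g at 0 has rank 0. Corank 2; j^3 = u^2*(u + v) has shape L^2 M (L != M), so D-series; mu = 7 gives D_7. Both have type D_7, hence right-equivalent.

Yes.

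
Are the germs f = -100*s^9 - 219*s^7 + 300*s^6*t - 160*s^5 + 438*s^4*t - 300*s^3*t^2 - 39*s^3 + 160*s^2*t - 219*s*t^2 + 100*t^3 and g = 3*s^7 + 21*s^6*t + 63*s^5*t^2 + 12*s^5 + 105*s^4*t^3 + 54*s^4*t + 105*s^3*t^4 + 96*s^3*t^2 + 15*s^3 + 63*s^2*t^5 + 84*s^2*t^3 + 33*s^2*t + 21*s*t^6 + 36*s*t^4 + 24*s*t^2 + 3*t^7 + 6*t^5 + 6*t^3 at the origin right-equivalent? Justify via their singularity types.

The Hessian of f at 0 is [[0, 0], [0, 0]] with rank 0, so corank 2. A Groebner basis of the Jacobian ideal J(f) in C{s,t} is {t^3, s^2 - 39*t^2/23, s*t - 30*t^2/23}; counting standard monomials gives mu = 4. Corank 2; j^3 = -(3*s - 4*t)*(13*s^2 - 36*s*t + 25*t^2) splits into three distinct lines over C (the quadratic factor has nonzero discriminant), so D_4. The Hessian of g at 0 is [[0, 0], [0, 0]] with rank 0, so corank 2. A Groebner basis of the Jacobian ideal J(g) in C{s,t} is {t^3, s^2 + 2*t^2, s*t - t^2}; counting standard monomials gives mu = 4. Corank 2; j^3 = 3*(s + t)*(5*s^2 + 6*s*t + 2*t^2) splits into three distinct lines over C (the quadratic factor has nonzero discriminant), so D_4. Both have type D_4, hence right-equivalent.

Yes.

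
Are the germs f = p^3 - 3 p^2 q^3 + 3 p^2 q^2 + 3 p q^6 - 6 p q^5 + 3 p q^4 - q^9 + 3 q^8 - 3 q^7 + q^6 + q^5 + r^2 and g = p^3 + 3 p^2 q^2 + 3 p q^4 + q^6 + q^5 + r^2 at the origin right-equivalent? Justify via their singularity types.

Yes.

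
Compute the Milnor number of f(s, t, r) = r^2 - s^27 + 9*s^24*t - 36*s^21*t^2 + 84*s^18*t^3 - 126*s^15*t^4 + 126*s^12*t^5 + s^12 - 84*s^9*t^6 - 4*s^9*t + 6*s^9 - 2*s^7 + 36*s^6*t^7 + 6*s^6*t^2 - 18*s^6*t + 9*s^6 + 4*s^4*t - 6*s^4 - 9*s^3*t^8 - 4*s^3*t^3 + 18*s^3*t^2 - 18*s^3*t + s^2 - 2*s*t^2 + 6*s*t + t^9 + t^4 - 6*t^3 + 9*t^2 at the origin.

The Hessian of f at 0 has rank 2. Corank 1: A-series; mu = 8 gives A_8.

8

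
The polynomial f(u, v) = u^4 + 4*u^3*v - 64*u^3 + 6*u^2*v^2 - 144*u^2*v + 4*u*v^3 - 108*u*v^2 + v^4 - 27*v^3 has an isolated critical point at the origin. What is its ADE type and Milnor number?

Type E_{6}, Milnor number mu = 6.

The Hessian of f at 0 has rank 0. Corank 2; j^3 = -(4*u + 3*v)^3 is a perfect cube, so E-series; the 4-jet and mu = 6 give E_6.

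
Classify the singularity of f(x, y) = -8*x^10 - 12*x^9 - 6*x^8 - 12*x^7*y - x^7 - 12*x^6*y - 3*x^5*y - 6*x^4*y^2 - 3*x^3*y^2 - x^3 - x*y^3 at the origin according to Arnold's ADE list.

E7

The Hessian of f at 0 is [[0, 0], [0, 0]] with rank 0, so corank 2. A Groebner basis of the Jacobian ideal J(f) in C{x,y} is {x^3, x*y^2, 3*x^2 + y^3}; counting standard monomials gives mu = 7. Corank 2; j^3 = -x^3 is a perfect cube, so E-series; the 4-jet and mu = 7 give E_7.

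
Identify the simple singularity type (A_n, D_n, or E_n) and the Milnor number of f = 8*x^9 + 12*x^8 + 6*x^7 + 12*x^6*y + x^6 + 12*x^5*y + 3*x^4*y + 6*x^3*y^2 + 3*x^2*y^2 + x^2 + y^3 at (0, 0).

Type A_{2}, Milnor number mu = 2.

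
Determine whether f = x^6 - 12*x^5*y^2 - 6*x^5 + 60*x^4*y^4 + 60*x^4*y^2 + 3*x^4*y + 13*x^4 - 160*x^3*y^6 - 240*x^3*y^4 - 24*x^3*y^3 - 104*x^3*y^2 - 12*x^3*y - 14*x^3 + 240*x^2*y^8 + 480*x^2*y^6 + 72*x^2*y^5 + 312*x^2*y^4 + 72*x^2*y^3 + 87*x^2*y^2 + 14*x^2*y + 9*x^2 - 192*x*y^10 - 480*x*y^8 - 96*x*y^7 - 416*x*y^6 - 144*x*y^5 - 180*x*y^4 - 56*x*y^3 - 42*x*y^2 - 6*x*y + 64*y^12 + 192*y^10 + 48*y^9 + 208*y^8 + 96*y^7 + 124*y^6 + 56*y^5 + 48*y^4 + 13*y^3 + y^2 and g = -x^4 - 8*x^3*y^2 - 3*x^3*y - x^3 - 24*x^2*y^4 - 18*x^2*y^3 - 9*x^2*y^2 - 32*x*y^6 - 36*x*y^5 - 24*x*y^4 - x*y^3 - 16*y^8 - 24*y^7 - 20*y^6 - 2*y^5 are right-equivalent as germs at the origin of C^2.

No.

The Hessian of f at 0 is [[18, -6], [-6, 2]] with rank 1, so corank 1. A Groebner basis of the Jacobian ideal J(f) in C{x,y} is {y^2, x - y/3}; counting standard monomials gives mu = 2. Corank 1: A-series; mu = 2 gives A_2. The Hessian of g at 0 is [[0, 0], [0, 0]] with rank 0, so corank 2. A Groebner basis of the Jacobian ideal J(g) in C{x,y} is {-x^2 + y^4 - y^3/3, x^3, x^2*y + x^2/3 + y^3/9, 4*x^2/3 + x*y^2 + 4*y^3/9}; counting standard monomials gives mu = 7. Corank 2; j^3 = -x^3 is a perfect cube, so E-series; the 4-jet and mu = 7 give E_7. f is A_2 but g is E_7, hence not right-equivalent.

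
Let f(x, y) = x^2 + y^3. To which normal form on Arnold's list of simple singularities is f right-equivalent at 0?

A2

The Hessian of f at 0 has rank 1. Corank 1: A-series; mu = 2 gives A_2.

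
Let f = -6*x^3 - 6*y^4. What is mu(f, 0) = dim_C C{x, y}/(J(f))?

The Hessian of f at 0 has rank 0. Corank 2; j^3 = -6*x^3 is a perfect cube, so E-series; the 4-jet and mu = 6 give E_6.

6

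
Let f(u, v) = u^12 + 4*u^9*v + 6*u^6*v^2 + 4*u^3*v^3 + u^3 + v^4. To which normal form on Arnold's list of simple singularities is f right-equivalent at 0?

E_6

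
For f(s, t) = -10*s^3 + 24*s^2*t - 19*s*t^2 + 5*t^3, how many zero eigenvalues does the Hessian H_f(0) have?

2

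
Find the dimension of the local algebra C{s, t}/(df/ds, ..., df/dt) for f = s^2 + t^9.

8

The Hessian of f at 0 is [[2, 0], [0, 0]] with rank 1, so corank 1. A Groebner basis of the Jacobian ideal J(f) in C{s,t} is {t^8, s}; counting standard monomials gives mu = 8. Corank 1: A-series; mu = 8 gives A_8.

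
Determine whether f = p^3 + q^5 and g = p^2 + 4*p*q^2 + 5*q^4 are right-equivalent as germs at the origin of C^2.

The Hessian of f at 0 has rank 0. Corank 2; j^3 = p^3 is a perfect cube, so E-series; the 5-jet and mu = 8 give E_8. The Hessian of g at 0 has rank 1. Corank 1: A-series; mu = 3 gives A_3. f is E_8 but g is A_3, hence not right-equivalent.

No.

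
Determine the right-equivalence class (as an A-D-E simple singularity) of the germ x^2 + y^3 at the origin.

The Hessian of f at 0 has rank 1. Corank 1: A-series; mu = 2 gives A_2.

A2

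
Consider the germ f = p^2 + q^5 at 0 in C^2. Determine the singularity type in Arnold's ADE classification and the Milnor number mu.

The Hessian of f at 0 has rank 1. Corank 1: A-series; mu = 4 gives A_4.

Type A4, Milnor number mu = 4.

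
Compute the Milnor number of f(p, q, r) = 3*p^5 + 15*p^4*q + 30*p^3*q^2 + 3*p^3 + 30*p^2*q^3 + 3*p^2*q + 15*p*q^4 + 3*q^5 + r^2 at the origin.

6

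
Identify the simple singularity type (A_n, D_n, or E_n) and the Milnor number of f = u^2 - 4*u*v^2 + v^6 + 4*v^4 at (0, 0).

The Hessian of f at 0 has rank 1. Corank 1: A-series; mu = 5 gives A_5.

Type A5, Milnor number mu = 5.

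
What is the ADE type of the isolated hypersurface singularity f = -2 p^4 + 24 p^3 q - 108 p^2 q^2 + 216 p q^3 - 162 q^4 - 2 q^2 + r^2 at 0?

The Hessian of f at 0 is [[0, 0, 0], [0, -4, 0], [0, 0, 2]] with rank 2, so corank 1. A Groebner basis of the Jacobian ideal J(f) in C{p,q,r} is {p^3, q, r}; counting standard monomials gives mu = 3. Corank 1: A-series; mu = 3 gives A_3.

A_3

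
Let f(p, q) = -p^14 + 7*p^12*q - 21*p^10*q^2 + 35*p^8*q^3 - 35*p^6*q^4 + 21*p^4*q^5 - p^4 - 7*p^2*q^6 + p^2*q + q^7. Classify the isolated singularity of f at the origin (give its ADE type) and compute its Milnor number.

The Hessian of f at 0 has rank 0. Corank 2; j^3 = p^2*q has shape L^2 M (L != M), so D-series; mu = 8 gives D_8.

Type D8, Milnor number mu = 8.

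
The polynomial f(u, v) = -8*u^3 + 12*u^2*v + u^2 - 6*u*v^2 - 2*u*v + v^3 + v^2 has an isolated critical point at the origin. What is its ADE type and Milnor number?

Type A2, Milnor number mu = 2.

The Hessian of f at 0 has rank 1. Corank 1: A-series; mu = 2 gives A_2.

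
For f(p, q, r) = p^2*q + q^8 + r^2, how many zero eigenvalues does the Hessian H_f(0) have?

2

Hessian at 0 has rank 1.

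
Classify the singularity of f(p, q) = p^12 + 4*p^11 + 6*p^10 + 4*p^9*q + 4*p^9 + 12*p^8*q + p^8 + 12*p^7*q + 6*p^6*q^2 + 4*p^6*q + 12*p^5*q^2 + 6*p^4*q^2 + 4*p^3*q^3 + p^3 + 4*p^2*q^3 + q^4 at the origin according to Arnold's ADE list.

E_{6}

The Hessian of f at 0 is [[0, 0], [0, 0]] with rank 0, so corank 2. A Groebner basis of the Jacobian ideal J(f) in C{p,q} is {q^3, p^2}; counting standard monomials gives mu = 6. Corank 2; j^3 = p^3 is a perfect cube, so E-series; the 4-jet and mu = 6 give E_6.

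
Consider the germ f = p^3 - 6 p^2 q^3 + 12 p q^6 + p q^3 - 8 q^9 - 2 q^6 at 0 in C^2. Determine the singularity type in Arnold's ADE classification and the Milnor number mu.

The Hessian of f at 0 is [[0, 0], [0, 0]] with rank 0, so corank 2. A Groebner basis of the Jacobian ideal J(f) in C{p,q} is {p^3, p*q^2, 3*p^2 + q^3}; counting standard monomials gives mu = 7. Corank 2; j^3 = p^3 is a perfect cube, so E-series; the 4-jet and mu = 7 give E_7.

Type E_{7}, Milnor number mu = 7.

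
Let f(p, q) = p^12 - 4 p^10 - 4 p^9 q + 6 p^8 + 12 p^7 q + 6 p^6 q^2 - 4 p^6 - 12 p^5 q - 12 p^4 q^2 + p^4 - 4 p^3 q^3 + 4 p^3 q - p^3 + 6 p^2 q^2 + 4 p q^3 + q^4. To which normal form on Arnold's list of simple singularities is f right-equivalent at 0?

E6

The Hessian of f at 0 has rank 0. Corank 2; j^3 = -p^3 is a perfect cube, so E-series; the 4-jet and mu = 6 give E_6.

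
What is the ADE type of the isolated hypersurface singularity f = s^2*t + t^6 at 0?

The Hessian of f at 0 is [[0, 0], [0, 0]] with rank 0, so corank 2. A Groebner basis of the Jacobian ideal J(f) in C{s,t} is {s^2/6 + t^5, s^3, s*t}; counting standard monomials gives mu = 7. Corank 2; j^3 = s^2*t has shape L^2 M (L != M), so D-series; mu = 7 gives D_7.

D_{7}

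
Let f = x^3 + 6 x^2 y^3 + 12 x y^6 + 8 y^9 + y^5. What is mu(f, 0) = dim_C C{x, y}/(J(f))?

The Hessian of f at 0 has rank 0. Corank 2; j^3 = x^3 is a perfect cube, so E-series; the 5-jet and mu = 8 give E_8.

8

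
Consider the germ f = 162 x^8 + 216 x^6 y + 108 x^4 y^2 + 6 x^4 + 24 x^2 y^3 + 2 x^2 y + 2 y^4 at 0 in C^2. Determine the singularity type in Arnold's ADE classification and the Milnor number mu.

Type D_5, Milnor number mu = 5.

The Hessian of f at 0 has rank 0. Corank 2; j^3 = 2*x^2*y has shape L^2 M (L != M), so D-series; mu = 5 gives D_5.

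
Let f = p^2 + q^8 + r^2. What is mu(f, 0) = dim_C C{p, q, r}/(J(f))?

The Hessian of f at 0 is [[2, 0, 0], [0, 0, 0], [0, 0, 2]] with rank 2, so corank 1. A Groebner basis of the Jacobian ideal J(f) in C{p,q,r} is {q^7, p, r}; counting standard monomials gives mu = 7. Corank 1: A-series; mu = 7 gives A_7.

7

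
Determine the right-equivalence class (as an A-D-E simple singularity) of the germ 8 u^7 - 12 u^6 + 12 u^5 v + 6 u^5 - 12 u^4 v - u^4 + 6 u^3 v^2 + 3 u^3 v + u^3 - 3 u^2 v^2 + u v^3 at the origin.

The Hessian of f at 0 has rank 0. Corank 2; j^3 = u^3 is a perfect cube, so E-series; the 4-jet and mu = 7 give E_7.

E7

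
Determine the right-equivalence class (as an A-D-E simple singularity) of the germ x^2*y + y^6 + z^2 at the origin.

D_{7}

The Hessian of f at 0 has rank 1. Corank 2; j^3 = x^2*y has shape L^2 M (L != M), so D-series; mu = 7 gives D_7.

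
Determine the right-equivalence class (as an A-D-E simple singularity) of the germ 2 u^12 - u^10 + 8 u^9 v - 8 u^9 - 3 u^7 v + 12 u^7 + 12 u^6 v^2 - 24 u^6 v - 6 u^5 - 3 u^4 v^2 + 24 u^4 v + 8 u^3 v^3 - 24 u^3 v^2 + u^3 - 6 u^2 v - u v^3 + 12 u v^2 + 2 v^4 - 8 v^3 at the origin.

E_{7}

The Hessian of f at 0 is [[0, 0], [0, 0]] with rank 0, so corank 2. A Groebner basis of the Jacobian ideal J(f) in C{u,v} is {u^3 - 6*u^2*v + 48*u^2 - 192*u*v + 192*v^2, -6*u^2 + u*v^2 + 24*u*v - 24*v^2, -3*u^2 + 12*u*v + v^3 - 12*v^2}; counting standard monomials gives mu = 7. Corank 2; j^3 = (u - 2*v)^3 is a perfect cube, so E-series; the 4-jet and mu = 7 give E_7.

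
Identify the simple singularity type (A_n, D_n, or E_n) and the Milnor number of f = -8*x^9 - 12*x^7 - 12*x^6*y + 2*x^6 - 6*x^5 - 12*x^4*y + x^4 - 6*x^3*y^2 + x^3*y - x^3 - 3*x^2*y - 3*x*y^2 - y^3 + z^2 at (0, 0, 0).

The Hessian of f at 0 has rank 1. Corank 2; j^3 = -(x + y)^3 is a perfect cube, so E-series; the 4-jet and mu = 7 give E_7.

Type E_7, Milnor number mu = 7.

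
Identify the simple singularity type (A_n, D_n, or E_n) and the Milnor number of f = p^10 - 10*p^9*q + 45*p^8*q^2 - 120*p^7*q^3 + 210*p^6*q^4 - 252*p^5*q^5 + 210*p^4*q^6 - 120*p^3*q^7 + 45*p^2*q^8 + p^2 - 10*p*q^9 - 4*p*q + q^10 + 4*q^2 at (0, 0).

Type A9, Milnor number mu = 9.

The Hessian of f at 0 has rank 1. Corank 1: A-series; mu = 9 gives A_9.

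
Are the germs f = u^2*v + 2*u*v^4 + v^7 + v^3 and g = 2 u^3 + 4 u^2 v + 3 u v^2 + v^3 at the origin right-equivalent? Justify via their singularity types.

The Hessian of f at 0 has rank 0. Corank 2; j^3 = v*(u^2 + v^2) splits into three distinct lines over C (the quadratic factor has nonzero discriminant), so D_4. The Hessian of g at 0 has rank 0. Corank 2; j^3 = (u + v)*(2*u^2 + 2*u*v + v^2) splits into three distinct lines over C (the quadratic factor has nonzero discriminant), so D_4. Both have type D_4, hence right-equivalent.

Yes.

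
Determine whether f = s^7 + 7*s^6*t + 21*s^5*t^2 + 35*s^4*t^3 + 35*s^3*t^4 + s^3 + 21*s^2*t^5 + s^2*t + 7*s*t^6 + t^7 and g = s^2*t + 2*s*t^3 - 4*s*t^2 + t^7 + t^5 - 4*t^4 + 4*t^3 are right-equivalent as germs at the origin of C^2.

The Hessian of f at 0 is [[0, 0], [0, 0]] with rank 0, so corank 2. A Groebner basis of the Jacobian ideal J(f) in C{s,t} is {-s*t/7 + t^6, s*t^2, s^2 + s*t}; counting standard monomials gives mu = 8. Corank 2; j^3 = s^2*(s + t) has shape L^2 M (L != M), so D-series; mu = 8 gives D_8. The Hessian of g at 0 is [[0, 0], [0, 0]] with rank 0, so corank 2. A Groebner basis of the Jacobian ideal J(g) in C{s,t} is {s^2*t^2 + 4*s^2*t + s^2/7 - 83*s*t^2/7 - 58*s*t/7 + 16*t^2, s^3 - 6*s^2*t - s^2/7 + 83*s*t^2/7 + 58*s*t/7 - 16*t^2, s*t + t^3 - 2*t^2}; counting standard monomials gives mu = 8. Corank 2; j^3 = t*(s - 2*t)^2 has shape L^2 M (L != M), so D-series; mu = 8 gives D_8. Both have type D_8, hence right-equivalent.

Yes.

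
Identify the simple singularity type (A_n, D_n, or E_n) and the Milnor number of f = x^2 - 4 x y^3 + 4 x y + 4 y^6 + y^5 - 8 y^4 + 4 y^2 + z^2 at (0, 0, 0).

Type A4, Milnor number mu = 4.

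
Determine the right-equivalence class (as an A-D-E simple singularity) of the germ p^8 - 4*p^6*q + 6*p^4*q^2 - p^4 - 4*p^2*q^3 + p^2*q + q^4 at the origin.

D5

The Hessian of f at 0 has rank 0. Corank 2; j^3 = p^2*q has shape L^2 M (L != M), so D-series; mu = 5 gives D_5.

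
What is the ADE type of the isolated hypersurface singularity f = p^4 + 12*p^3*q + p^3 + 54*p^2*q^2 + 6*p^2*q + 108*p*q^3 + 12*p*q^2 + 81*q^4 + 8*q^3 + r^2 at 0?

E6

The Hessian of f at 0 has rank 1. Corank 2; j^3 = (p + 2*q)^3 is a perfect cube, so E-series; the 4-jet and mu = 6 give E_6.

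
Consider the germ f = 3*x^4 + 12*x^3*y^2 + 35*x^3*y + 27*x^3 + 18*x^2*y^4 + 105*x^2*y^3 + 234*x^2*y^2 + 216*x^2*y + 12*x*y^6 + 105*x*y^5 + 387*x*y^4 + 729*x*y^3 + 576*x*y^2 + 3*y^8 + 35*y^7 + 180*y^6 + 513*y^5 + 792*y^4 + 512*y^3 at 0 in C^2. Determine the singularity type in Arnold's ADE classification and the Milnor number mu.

The Hessian of f at 0 has rank 0. Corank 2; j^3 = (3*x + 8*y)^3 is a perfect cube, so E-series; the 4-jet and mu = 7 give E_7.

Type E_7, Milnor number mu = 7.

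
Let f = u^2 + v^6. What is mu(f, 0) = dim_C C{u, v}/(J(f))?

5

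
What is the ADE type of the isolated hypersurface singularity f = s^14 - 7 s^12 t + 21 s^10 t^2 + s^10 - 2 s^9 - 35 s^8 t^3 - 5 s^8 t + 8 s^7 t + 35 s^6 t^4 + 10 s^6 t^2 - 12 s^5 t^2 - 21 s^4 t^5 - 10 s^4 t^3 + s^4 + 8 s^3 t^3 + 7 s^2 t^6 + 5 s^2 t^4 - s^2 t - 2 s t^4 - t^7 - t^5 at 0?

D_6

The Hessian of f at 0 has rank 0. Corank 2; j^3 = -s^2*t has shape L^2 M (L != M), so D-series; mu = 6 gives D_6.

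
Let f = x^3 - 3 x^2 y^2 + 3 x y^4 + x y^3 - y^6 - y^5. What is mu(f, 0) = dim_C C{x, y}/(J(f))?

7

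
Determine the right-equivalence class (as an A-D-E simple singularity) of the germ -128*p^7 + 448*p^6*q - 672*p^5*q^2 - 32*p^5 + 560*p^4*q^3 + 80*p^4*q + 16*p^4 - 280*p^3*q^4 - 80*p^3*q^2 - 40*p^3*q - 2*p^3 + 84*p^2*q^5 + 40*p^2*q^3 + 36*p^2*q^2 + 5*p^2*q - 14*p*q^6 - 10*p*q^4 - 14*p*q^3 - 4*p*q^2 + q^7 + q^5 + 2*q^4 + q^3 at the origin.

D8

The Hessian of f at 0 has rank 0. Corank 2; j^3 = -(p - q)^2*(2*p - q) has shape L^2 M (L != M), so D-series; mu = 8 gives D_8.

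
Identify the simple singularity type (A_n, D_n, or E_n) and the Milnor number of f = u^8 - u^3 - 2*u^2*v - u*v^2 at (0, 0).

Type D_{9}, Milnor number mu = 9.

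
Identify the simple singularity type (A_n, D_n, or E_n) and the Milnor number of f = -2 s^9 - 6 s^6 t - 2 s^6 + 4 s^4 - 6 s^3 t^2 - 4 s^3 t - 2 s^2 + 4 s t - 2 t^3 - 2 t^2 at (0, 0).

Type A_2, Milnor number mu = 2.

The Hessian of f at 0 is [[-4, 4], [4, -4]] with rank 1, so corank 1. A Groebner basis of the Jacobian ideal J(f) in C{s,t} is {t^2, s - t}; counting standard monomials gives mu = 2. Corank 1: A-series; mu = 2 gives A_2.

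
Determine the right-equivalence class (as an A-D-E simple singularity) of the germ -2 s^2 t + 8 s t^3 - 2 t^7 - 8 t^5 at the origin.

D8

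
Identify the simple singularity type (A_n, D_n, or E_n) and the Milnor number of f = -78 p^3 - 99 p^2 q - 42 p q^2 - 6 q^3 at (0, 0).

The Hessian of f at 0 is [[0, 0], [0, 0]] with rank 0, so corank 2. A Groebner basis of the Jacobian ideal J(f) in C{p,q} is {q^3, p^2 - 2*q^2/3, p*q + q^2}; counting standard monomials gives mu = 4. Corank 2; j^3 = -3*(2*p + q)*(13*p^2 + 10*p*q + 2*q^2) splits into three distinct lines over C (the quadratic factor has nonzero discriminant), so D_4.

Type D_{4}, Milnor number mu = 4.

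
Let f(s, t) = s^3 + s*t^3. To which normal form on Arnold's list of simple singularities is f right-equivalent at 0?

E_7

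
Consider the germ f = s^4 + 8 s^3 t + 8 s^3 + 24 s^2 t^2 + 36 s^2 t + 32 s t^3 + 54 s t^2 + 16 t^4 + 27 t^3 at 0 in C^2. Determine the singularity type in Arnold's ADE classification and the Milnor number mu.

Type E_6, Milnor number mu = 6.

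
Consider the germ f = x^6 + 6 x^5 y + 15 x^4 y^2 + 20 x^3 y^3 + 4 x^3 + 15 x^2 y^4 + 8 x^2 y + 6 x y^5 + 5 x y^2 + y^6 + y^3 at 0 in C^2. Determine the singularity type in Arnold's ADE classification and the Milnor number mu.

The Hessian of f at 0 is [[0, 0], [0, 0]] with rank 0, so corank 2. A Groebner basis of the Jacobian ideal J(f) in C{x,y} is {-32*x*y/3 + y^5 - 16*y^2/3, x*y^2 + y^3/2, x^2 + 3*x*y/2 + y^2/2}; counting standard monomials gives mu = 7. Corank 2; j^3 = (x + y)*(2*x + y)^2 has shape L^2 M (L != M), so D-series; mu = 7 gives D_7.

Type D7, Milnor number mu = 7.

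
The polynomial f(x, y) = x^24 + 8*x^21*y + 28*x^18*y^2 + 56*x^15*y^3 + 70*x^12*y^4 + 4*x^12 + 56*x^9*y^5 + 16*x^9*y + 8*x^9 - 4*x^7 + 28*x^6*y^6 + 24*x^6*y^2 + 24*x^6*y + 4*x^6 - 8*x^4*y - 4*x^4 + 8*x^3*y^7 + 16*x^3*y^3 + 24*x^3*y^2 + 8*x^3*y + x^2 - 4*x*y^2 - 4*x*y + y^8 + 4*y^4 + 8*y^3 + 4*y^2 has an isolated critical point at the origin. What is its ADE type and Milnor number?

Type A7, Milnor number mu = 7.

The Hessian of f at 0 is [[2, -4], [-4, 8]] with rank 1, so corank 1. A Groebner basis of the Jacobian ideal J(f) in C{x,y} is {-11*x^2/108 + 2*x/27 + y^4 - 10*y^3/27 + 7*y^2/27 - 4*y/27, x^3 + 232*x^2/81 - 5*x*y - 281*x/162 + 554*y^3/81 + 163*y^2/81 + 281*y/81, x^2*y + 37*x^2/27 - 23*x*y/8 - 149*x/216 + 197*y^3/108 + 89*y^2/54 + 149*y/108, 71*x^2/162 + x*y^2 - x*y - 16*x/81 - 28*y^3/81 + 52*y^2/81 + 32*y/81}; counting standard monomials gives mu = 7. Corank 1: A-series; mu = 7 gives A_7.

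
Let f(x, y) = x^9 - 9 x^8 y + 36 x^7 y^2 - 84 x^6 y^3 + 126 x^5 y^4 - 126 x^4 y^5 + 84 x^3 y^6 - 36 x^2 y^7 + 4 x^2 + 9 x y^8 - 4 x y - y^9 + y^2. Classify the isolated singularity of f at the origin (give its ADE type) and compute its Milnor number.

Type A8, Milnor number mu = 8.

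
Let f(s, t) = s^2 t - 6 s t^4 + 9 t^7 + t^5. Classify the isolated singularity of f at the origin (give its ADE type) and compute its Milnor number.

Type D_{6}, Milnor number mu = 6.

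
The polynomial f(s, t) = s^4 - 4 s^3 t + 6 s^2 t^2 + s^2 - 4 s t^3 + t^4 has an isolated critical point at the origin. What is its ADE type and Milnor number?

Type A_3, Milnor number mu = 3.

The Hessian of f at 0 has rank 1. Corank 1: A-series; mu = 3 gives A_3.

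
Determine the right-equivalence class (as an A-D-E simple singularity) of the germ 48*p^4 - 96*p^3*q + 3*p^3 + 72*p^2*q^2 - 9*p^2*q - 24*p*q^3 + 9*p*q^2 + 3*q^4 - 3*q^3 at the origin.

The Hessian of f at 0 has rank 0. Corank 2; j^3 = 3*(p - q)^3 is a perfect cube, so E-series; the 4-jet and mu = 6 give E_6.

E6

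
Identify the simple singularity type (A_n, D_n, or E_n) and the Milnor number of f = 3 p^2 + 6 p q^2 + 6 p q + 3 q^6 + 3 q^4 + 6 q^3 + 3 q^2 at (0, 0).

Type A5, Milnor number mu = 5.

The Hessian of f at 0 is [[6, 6], [6, 6]] with rank 1, so corank 1. A Groebner basis of the Jacobian ideal J(f) in C{p,q} is {p^3 + 3*p^2 + 5*p*q - 2*p - 2*q, p^2*q - 2*p^2 - 3*p*q + p + q, p + q^2 + q}; counting standard monomials gives mu = 5. Corank 1: A-series; mu = 5 gives A_5.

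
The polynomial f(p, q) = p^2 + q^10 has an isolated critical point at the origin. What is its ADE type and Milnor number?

Type A_9, Milnor number mu = 9.

The Hessian of f at 0 has rank 1. Corank 1: A-series; mu = 9 gives A_9.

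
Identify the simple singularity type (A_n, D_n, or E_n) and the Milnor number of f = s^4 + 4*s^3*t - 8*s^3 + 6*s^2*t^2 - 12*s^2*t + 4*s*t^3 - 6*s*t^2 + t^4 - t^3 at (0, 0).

Type E_{6}, Milnor number mu = 6.

The Hessian of f at 0 is [[0, 0], [0, 0]] with rank 0, so corank 2. A Groebner basis of the Jacobian ideal J(f) in C{s,t} is {t^4, s*t^2 + 2*t^3/3, s^2 + s*t + t^2/4}; counting standard monomials gives mu = 6. Corank 2; j^3 = -(2*s + t)^3 is a perfect cube, so E-series; the 4-jet and mu = 6 give E_6.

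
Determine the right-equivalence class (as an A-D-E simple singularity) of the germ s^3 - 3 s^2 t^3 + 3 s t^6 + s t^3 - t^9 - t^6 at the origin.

E7

The Hessian of f at 0 has rank 0. Corank 2; j^3 = s^3 is a perfect cube, so E-series; the 4-jet and mu = 7 give E_7.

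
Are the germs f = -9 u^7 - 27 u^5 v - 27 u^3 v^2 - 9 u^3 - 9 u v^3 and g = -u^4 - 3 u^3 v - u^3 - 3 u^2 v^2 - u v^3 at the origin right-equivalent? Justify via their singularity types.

Yes.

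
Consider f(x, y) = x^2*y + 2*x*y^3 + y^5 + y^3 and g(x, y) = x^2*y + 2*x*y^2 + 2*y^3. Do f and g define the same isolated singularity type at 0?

The Hessian of f at 0 has rank 0. Corank 2; j^3 = y*(x^2 + y^2) splits into three distinct lines over C (the quadratic factor has nonzero discriminant), so D_4. The Hessian of g at 0 has rank 0. Corank 2; j^3 = y*(x^2 + 2*x*y + 2*y^2) splits into three distinct lines over C (the quadratic factor has nonzero discriminant), so D_4. Both have type D_4, hence right-equivalent.

Yes.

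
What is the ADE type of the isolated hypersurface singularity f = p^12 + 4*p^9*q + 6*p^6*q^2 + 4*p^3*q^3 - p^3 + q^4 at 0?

E6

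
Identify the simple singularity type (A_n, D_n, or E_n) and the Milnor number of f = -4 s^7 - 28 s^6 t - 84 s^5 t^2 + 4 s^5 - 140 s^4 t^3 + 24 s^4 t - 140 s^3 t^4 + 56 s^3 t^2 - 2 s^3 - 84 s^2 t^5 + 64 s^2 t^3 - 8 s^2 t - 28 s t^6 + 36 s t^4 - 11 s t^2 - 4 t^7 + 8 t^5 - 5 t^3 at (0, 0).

The Hessian of f at 0 has rank 0. Corank 2; j^3 = -(s + t)*(2*s^2 + 6*s*t + 5*t^2) splits into three distinct lines over C (the quadratic factor has nonzero discriminant), so D_4.

Type D_4, Milnor number mu = 4.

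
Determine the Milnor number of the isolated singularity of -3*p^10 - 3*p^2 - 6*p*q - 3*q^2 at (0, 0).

The Hessian of f at 0 has rank 1. Corank 1: A-series; mu = 9 gives A_9.

9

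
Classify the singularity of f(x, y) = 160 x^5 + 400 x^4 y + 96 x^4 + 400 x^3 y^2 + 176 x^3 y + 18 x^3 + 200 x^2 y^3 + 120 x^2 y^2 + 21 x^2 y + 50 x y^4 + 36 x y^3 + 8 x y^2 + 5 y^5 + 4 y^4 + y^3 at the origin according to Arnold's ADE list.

D_6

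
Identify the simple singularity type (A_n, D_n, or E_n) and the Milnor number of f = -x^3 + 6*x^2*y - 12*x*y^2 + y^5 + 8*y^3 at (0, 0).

Type E_8, Milnor number mu = 8.

The Hessian of f at 0 is [[0, 0], [0, 0]] with rank 0, so corank 2. A Groebner basis of the Jacobian ideal J(f) in C{x,y} is {y^4, x^2 - 4*x*y + 4*y^2}; counting standard monomials gives mu = 8. Corank 2; j^3 = -(x - 2*y)^3 is a perfect cube, so E-series; the 5-jet and mu = 8 give E_8.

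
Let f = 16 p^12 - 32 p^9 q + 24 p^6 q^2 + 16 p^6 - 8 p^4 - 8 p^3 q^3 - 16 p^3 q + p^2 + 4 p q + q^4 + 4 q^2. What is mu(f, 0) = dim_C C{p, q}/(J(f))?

3

The Hessian of f at 0 has rank 1. Corank 1: A-series; mu = 3 gives A_3.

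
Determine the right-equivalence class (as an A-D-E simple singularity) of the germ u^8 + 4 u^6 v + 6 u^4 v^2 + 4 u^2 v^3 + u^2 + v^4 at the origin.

The Hessian of f at 0 has rank 1. Corank 1: A-series; mu = 3 gives A_3.

A_3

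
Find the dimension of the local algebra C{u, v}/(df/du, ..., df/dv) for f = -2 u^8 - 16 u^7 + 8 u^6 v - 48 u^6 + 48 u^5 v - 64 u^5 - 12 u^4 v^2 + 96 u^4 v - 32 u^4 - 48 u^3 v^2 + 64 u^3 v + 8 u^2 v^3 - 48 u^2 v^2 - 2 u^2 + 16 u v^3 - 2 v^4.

The Hessian of f at 0 has rank 1. Corank 1: A-series; mu = 3 gives A_3.

3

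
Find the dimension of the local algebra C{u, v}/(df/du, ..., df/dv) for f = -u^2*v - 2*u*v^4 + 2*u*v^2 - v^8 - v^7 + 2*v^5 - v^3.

9

The Hessian of f at 0 is [[0, 0], [0, 0]] with rank 0, so corank 2. A Groebner basis of the Jacobian ideal J(f) in C{u,v} is {u^2*v^2 + 16*u^2*v + 2*u^2 - 32*u*v^2 - 3*u*v + 16*v^3 + v^2, 8*u^2*v + u^2 + u*v^3 - 16*u*v^2 - u*v + 8*v^3, u*v + v^4 - v^2, u^3 - 3*u^2*v + 3*u*v^2 - v^3}; counting standard monomials gives mu = 9. Corank 2; j^3 = -v*(u - v)^2 has shape L^2 M (L != M), so D-series; mu = 9 gives D_9.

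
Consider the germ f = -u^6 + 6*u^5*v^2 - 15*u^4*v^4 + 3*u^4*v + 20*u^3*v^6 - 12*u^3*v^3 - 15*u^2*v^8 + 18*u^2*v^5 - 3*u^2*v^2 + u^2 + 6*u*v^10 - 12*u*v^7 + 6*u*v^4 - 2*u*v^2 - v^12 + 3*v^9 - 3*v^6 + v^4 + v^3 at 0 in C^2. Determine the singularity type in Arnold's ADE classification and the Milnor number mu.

Type A_{2}, Milnor number mu = 2.

The Hessian of f at 0 has rank 1. Corank 1: A-series; mu = 2 gives A_2.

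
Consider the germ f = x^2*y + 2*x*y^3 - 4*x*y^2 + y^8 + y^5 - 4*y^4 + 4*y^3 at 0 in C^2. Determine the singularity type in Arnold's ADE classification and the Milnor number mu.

Type D_9, Milnor number mu = 9.

The Hessian of f at 0 has rank 0. Corank 2; j^3 = y*(x - 2*y)^2 has shape L^2 M (L != M), so D-series; mu = 9 gives D_9.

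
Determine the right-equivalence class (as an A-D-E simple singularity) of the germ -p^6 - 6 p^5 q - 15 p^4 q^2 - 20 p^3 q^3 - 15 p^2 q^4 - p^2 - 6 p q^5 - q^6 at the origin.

A5

The Hessian of f at 0 has rank 1. Corank 1: A-series; mu = 5 gives A_5.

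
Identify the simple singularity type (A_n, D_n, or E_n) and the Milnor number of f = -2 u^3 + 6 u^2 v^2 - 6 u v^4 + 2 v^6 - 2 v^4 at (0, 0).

The Hessian of f at 0 has rank 0. Corank 2; j^3 = -2*u^3 is a perfect cube, so E-series; the 4-jet and mu = 6 give E_6.

Type E6, Milnor number mu = 6.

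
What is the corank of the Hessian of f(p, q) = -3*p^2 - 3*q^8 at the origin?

1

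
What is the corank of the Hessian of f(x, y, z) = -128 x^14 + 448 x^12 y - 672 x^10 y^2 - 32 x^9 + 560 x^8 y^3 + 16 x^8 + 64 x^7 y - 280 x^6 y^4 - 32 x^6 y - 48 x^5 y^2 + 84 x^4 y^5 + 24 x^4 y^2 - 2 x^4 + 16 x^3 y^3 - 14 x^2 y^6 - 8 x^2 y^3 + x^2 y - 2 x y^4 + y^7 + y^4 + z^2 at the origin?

The Hessian at 0 is [[0, 0, 0], [0, 0, 0], [0, 0, 2]] of rank 1; hence corank 2.

2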